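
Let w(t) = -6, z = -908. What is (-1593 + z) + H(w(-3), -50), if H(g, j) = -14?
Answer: -2515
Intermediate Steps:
(-1593 + z) + H(w(-3), -50) = (-1593 - 908) - 14 = -2501 - 14 = -2515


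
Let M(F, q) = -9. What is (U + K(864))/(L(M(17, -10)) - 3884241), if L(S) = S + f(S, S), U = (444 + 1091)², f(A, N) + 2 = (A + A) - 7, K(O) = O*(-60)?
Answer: -2304385/3884277 ≈ -0.59326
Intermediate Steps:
K(O) = -60*O
f(A, N) = -9 + 2*A (f(A, N) = -2 + ((A + A) - 7) = -2 + (2*A - 7) = -2 + (-7 + 2*A) = -9 + 2*A)
U = 2356225 (U = 1535² = 2356225)
L(S) = -9 + 3*S (L(S) = S + (-9 + 2*S) = -9 + 3*S)
(U + K(864))/(L(M(17, -10)) - 3884241) = (2356225 - 60*864)/((-9 + 3*(-9)) - 3884241) = (2356225 - 51840)/((-9 - 27) - 3884241) = 2304385/(-36 - 3884241) = 2304385/(-3884277) = 2304385*(-1/3884277) = -2304385/3884277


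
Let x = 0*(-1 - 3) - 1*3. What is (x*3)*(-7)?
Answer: 63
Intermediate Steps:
x = -3 (x = 0*(-4) - 3 = 0 - 3 = -3)
(x*3)*(-7) = -3*3*(-7) = -9*(-7) = 63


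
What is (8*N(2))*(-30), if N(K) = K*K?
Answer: -960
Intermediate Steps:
N(K) = K**2
(8*N(2))*(-30) = (8*2**2)*(-30) = (8*4)*(-30) = 32*(-30) = -960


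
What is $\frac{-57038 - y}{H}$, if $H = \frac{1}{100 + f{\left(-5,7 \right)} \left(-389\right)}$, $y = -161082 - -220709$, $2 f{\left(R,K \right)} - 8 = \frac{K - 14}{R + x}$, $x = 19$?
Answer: $\frac{634074275}{4} \approx 1.5852 \cdot 10^{8}$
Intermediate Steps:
$f{\left(R,K \right)} = 4 + \frac{-14 + K}{2 \left(19 + R\right)}$ ($f{\left(R,K \right)} = 4 + \frac{\left(K - 14\right) \frac{1}{R + 19}}{2} = 4 + \frac{\left(-14 + K\right) \frac{1}{19 + R}}{2} = 4 + \frac{\frac{1}{19 + R} \left(-14 + K\right)}{2} = 4 + \frac{-14 + K}{2 \left(19 + R\right)}$)
$y = 59627$ ($y = -161082 + 220709 = 59627$)
$H = - \frac{4}{5435}$ ($H = \frac{1}{100 + \frac{138 + 7 + 8 \left(-5\right)}{2 \left(19 - 5\right)} \left(-389\right)} = \frac{1}{100 + \frac{138 + 7 - 40}{2 \cdot 14} \left(-389\right)} = \frac{1}{100 + \frac{1}{2} \cdot \frac{1}{14} \cdot 105 \left(-389\right)} = \frac{1}{100 + \frac{15}{4} \left(-389\right)} = \frac{1}{100 - \frac{5835}{4}} = \frac{1}{- \frac{5435}{4}} = - \frac{4}{5435} \approx -0.00073597$)
$\frac{-57038 - y}{H} = \frac{-57038 - 59627}{- \frac{4}{5435}} = \left(-57038 - 59627\right) \left(- \frac{5435}{4}\right) = \left(-116665\right) \left(- \frac{5435}{4}\right) = \frac{634074275}{4}$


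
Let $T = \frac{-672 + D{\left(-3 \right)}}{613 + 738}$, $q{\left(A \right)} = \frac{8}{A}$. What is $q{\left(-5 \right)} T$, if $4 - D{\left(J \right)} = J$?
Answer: $\frac{152}{193} \approx 0.78757$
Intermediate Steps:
$D{\left(J \right)} = 4 - J$
$T = - \frac{95}{193}$ ($T = \frac{-672 + \left(4 - -3\right)}{613 + 738} = \frac{-672 + \left(4 + 3\right)}{1351} = \left(-672 + 7\right) \frac{1}{1351} = \left(-665\right) \frac{1}{1351} = - \frac{95}{193} \approx -0.49223$)
$q{\left(-5 \right)} T = \frac{8}{-5} \left(- \frac{95}{193}\right) = 8 \left(- \frac{1}{5}\right) \left(- \frac{95}{193}\right) = \left(- \frac{8}{5}\right) \left(- \frac{95}{193}\right) = \frac{152}{193}$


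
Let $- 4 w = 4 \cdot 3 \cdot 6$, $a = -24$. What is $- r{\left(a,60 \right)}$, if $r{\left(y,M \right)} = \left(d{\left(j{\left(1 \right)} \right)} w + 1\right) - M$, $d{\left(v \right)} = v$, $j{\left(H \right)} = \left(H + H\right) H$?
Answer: $95$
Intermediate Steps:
$j{\left(H \right)} = 2 H^{2}$ ($j{\left(H \right)} = 2 H H = 2 H^{2}$)
$w = -18$ ($w = - \frac{4 \cdot 3 \cdot 6}{4} = - \frac{12 \cdot 6}{4} = \left(- \frac{1}{4}\right) 72 = -18$)
$r{\left(y,M \right)} = -35 - M$ ($r{\left(y,M \right)} = \left(2 \cdot 1^{2} \left(-18\right) + 1\right) - M = \left(2 \cdot 1 \left(-18\right) + 1\right) - M = \left(2 \left(-18\right) + 1\right) - M = \left(-36 + 1\right) - M = -35 - M$)
$- r{\left(a,60 \right)} = - (-35 - 60) = \left(-1\right) \left(-95\right) = 95$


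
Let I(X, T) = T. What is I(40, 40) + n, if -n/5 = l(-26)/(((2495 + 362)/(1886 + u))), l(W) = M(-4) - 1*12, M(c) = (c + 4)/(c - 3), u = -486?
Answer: 198280/2857 ≈ 69.401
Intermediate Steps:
M(c) = (4 + c)/(-3 + c)
l(W) = -12 (l(W) = (4 - 4)/(-3 - 4) - 1*12 = 0/(-7) - 12 = -⅐*0 - 12 = 0 - 12 = -12)
n = 84000/2857 (n = -(-60)/((2495 + 362)/(1886 - 486)) = -(-60)/(2857/1400) = -(-60)/(2857*(1/1400)) = -(-60)/2857/1400 = -(-60)*1400/2857 = -5*(-16800/2857) = 84000/2857 ≈ 29.401)
I(40, 40) + n = 40 + 84000/2857 = 198280/2857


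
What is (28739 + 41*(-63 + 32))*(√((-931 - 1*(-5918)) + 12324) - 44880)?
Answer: -1232763840 + 27468*√17311 ≈ -1.2292e+9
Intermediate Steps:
(28739 + 41*(-63 + 32))*(√((-931 - 1*(-5918)) + 12324) - 44880) = (28739 + 41*(-31))*(√((-931 + 5918) + 12324) - 44880) = (28739 - 1271)*(√(4987 + 12324) - 44880) = 27468*(√17311 - 44880) = 27468*(-44880 + √17311) = -1232763840 + 27468*√17311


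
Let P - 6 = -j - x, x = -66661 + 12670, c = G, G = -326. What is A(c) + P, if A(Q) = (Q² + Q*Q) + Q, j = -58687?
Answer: 324910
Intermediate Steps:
c = -326
A(Q) = Q + 2*Q² (A(Q) = (Q² + Q²) + Q = 2*Q² + Q = Q + 2*Q²)
x = -53991
P = 112684 (P = 6 + (-1*(-58687) - 1*(-53991)) = 6 + (58687 + 53991) = 6 + 112678 = 112684)
A(c) + P = -326*(1 + 2*(-326)) + 112684 = -326*(1 - 652) + 112684 = -326*(-651) + 112684 = 212226 + 112684 = 324910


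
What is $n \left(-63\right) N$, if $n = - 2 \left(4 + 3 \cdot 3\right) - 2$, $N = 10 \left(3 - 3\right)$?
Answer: $0$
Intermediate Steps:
$N = 0$ ($N = 10 \left(3 - 3\right) = 10 \cdot 0 = 0$)
$n = -28$ ($n = - 2 \left(4 + 9\right) - 2 = \left(-2\right) 13 - 2 = -26 - 2 = -28$)
$n \left(-63\right) N = \left(-28\right) \left(-63\right) 0 = 1764 \cdot 0 = 0$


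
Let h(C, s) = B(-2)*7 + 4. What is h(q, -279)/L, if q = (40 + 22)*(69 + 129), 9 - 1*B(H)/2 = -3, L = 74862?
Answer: 86/37431 ≈ 0.0022976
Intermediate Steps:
B(H) = 24 (B(H) = 18 - 2*(-3) = 18 + 6 = 24)
q = 12276 (q = 62*198 = 12276)
h(C, s) = 172 (h(C, s) = 24*7 + 4 = 168 + 4 = 172)
h(q, -279)/L = 172/74862 = 172*(1/74862) = 86/37431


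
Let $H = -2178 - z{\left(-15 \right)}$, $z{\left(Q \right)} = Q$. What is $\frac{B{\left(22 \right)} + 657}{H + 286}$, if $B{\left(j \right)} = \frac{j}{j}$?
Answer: $- \frac{658}{1877} \approx -0.35056$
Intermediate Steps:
$H = -2163$ ($H = -2178 - -15 = -2178 + 15 = -2163$)
$B{\left(j \right)} = 1$
$\frac{B{\left(22 \right)} + 657}{H + 286} = \frac{1 + 657}{-2163 + 286} = \frac{658}{-1877} = 658 \left(- \frac{1}{1877}\right) = - \frac{658}{1877}$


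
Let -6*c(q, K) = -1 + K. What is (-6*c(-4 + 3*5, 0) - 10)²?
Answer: 121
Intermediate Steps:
c(q, K) = ⅙ - K/6 (c(q, K) = -(-1 + K)/6 = ⅙ - K/6)
(-6*c(-4 + 3*5, 0) - 10)² = (-6*(⅙ - ⅙*0) - 10)² = (-6*(⅙ + 0) - 10)² = (-6*⅙ - 10)² = (-1 - 10)² = (-11)² = 121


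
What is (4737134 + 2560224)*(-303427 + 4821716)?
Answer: 32971572380462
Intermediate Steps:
(4737134 + 2560224)*(-303427 + 4821716) = 7297358*4518289 = 32971572380462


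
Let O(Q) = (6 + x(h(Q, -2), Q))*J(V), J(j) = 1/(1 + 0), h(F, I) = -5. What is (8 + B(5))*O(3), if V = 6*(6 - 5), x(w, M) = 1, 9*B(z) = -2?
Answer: 490/9 ≈ 54.444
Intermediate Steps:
B(z) = -2/9 (B(z) = (⅑)*(-2) = -2/9)
V = 6 (V = 6*1 = 6)
J(j) = 1 (J(j) = 1/1 = 1)
O(Q) = 7 (O(Q) = (6 + 1)*1 = 7*1 = 7)
(8 + B(5))*O(3) = (8 - 2/9)*7 = (70/9)*7 = 490/9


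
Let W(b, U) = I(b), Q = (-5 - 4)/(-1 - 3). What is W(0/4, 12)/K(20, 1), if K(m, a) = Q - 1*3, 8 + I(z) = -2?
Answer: 40/3 ≈ 13.333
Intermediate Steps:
Q = 9/4 (Q = -9/(-4) = -9*(-1/4) = 9/4 ≈ 2.2500)
I(z) = -10 (I(z) = -8 - 2 = -10)
K(m, a) = -3/4 (K(m, a) = 9/4 - 1*3 = 9/4 - 3 = -3/4)
W(b, U) = -10
W(0/4, 12)/K(20, 1) = -10/(-3/4) = -10*(-4/3) = 40/3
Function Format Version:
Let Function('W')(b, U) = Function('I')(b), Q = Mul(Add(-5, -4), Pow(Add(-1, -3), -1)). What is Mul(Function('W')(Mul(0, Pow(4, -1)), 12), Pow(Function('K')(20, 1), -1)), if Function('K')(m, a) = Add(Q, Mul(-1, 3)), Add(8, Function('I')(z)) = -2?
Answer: Rational(40, 3) ≈ 13.333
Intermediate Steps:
Q = Rational(9, 4) (Q = Mul(-9, Pow(-4, -1)) = Mul(-9, Rational(-1, 4)) = Rational(9, 4) ≈ 2.2500)
Function('I')(z) = -10 (Function('I')(z) = Add(-8, -2) = -10)
Function('K')(m, a) = Rational(-3, 4) (Function('K')(m, a) = Add(Rational(9, 4), Mul(-1, 3)) = Add(Rational(9, 4), -3) = Rational(-3, 4))
Function('W')(b, U) = -10
Mul(Function('W')(Mul(0, Pow(4, -1)), 12), Pow(Function('K')(20, 1), -1)) = Mul(-10, Pow(Rational(-3, 4), -1)) = Mul(-10, Rational(-4, 3)) = Rational(40, 3)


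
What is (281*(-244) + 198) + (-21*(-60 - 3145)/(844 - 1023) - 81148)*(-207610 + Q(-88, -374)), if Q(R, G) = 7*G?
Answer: 3067802290202/179 ≈ 1.7139e+10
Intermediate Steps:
(281*(-244) + 198) + (-21*(-60 - 3145)/(844 - 1023) - 81148)*(-207610 + Q(-88, -374)) = (281*(-244) + 198) + (-21*(-60 - 3145)/(844 - 1023) - 81148)*(-207610 + 7*(-374)) = (-68564 + 198) + (-(-67305)/(-179) - 81148)*(-207610 - 2618) = -68366 + (-(-67305)*(-1)/179 - 81148)*(-210228) = -68366 + (-21*3205/179 - 81148)*(-210228) = -68366 + (-67305/179 - 81148)*(-210228) = -68366 - 14592797/179*(-210228) = -68366 + 3067814527716/179 = 3067802290202/179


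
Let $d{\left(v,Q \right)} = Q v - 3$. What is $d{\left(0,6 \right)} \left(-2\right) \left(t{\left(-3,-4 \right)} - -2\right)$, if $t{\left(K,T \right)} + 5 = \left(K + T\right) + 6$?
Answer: $-24$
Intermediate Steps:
$t{\left(K,T \right)} = 1 + K + T$ ($t{\left(K,T \right)} = -5 + \left(\left(K + T\right) + 6\right) = -5 + \left(6 + K + T\right) = 1 + K + T$)
$d{\left(v,Q \right)} = -3 + Q v$
$d{\left(0,6 \right)} \left(-2\right) \left(t{\left(-3,-4 \right)} - -2\right) = \left(-3 + 6 \cdot 0\right) \left(-2\right) \left(\left(1 - 3 - 4\right) - -2\right) = \left(-3 + 0\right) \left(-2\right) \left(-6 + 2\right) = \left(-3\right) \left(-2\right) \left(-4\right) = 6 \left(-4\right) = -24$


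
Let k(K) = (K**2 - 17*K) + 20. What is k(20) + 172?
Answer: 252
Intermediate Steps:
k(K) = 20 + K**2 - 17*K
k(20) + 172 = (20 + 20**2 - 17*20) + 172 = (20 + 400 - 340) + 172 = 80 + 172 = 252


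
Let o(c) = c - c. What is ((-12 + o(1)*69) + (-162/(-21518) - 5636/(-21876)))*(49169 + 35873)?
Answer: -58720585267744/58840971 ≈ -9.9795e+5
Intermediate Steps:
o(c) = 0
((-12 + o(1)*69) + (-162/(-21518) - 5636/(-21876)))*(49169 + 35873) = ((-12 + 0*69) + (-162/(-21518) - 5636/(-21876)))*(49169 + 35873) = ((-12 + 0) + (-162*(-1/21518) - 5636*(-1/21876)))*85042 = (-12 + (81/10759 + 1409/5469))*85042 = (-12 + 15602420/58840971)*85042 = -690489232/58840971*85042 = -58720585267744/58840971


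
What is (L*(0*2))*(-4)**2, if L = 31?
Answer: 0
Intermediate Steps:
(L*(0*2))*(-4)**2 = (31*(0*2))*(-4)**2 = (31*0)*16 = 0*16 = 0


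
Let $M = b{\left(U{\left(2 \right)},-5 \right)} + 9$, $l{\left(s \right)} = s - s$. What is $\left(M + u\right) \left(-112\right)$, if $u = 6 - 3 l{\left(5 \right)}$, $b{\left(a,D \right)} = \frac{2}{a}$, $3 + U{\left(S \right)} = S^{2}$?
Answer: $-1904$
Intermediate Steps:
$U{\left(S \right)} = -3 + S^{2}$
$l{\left(s \right)} = 0$
$u = 6$ ($u = 6 - 0 = 6 + 0 = 6$)
$M = 11$ ($M = \frac{2}{-3 + 2^{2}} + 9 = \frac{2}{-3 + 4} + 9 = \frac{2}{1} + 9 = 2 \cdot 1 + 9 = 2 + 9 = 11$)
$\left(M + u\right) \left(-112\right) = \left(11 + 6\right) \left(-112\right) = 17 \left(-112\right) = -1904$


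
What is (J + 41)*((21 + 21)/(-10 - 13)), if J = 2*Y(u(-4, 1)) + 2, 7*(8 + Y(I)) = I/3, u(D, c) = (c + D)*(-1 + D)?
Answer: -1194/23 ≈ -51.913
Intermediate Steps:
u(D, c) = (-1 + D)*(D + c) (u(D, c) = (D + c)*(-1 + D) = (-1 + D)*(D + c))
Y(I) = -8 + I/21 (Y(I) = -8 + (I/3)/7 = -8 + I/21)
J = -88/7 (J = 2*(-8 + ((-4)**2 - 1*(-4) - 1*1 - 4*1)/21) + 2 = 2*(-8 + (16 + 4 - 1 - 4)/21) + 2 = 2*(-8 + (1/21)*15) + 2 = 2*(-8 + 5/7) + 2 = 2*(-51/7) + 2 = -102/7 + 2 = -88/7 ≈ -12.571)
(J + 41)*((21 + 21)/(-10 - 13)) = (-88/7 + 41)*((21 + 21)/(-10 - 13)) = 199*(42/(-23))/7 = 199*(42*(-1/23))/7 = (199/7)*(-42/23) = -1194/23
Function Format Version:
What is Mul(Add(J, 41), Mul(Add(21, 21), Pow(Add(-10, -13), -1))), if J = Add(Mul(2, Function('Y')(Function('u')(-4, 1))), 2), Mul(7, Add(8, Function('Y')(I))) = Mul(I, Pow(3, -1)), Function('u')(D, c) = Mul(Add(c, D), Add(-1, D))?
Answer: Rational(-1194, 23) ≈ -51.913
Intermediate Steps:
Function('u')(D, c) = Mul(Add(-1, D), Add(D, c)) (Function('u')(D, c) = Mul(Add(D, c), Add(-1, D)) = Mul(Add(-1, D), Add(D, c)))
Function('Y')(I) = Add(-8, Mul(Rational(1, 21), I)) (Function('Y')(I) = Add(-8, Mul(Rational(1, 7), Mul(I, Pow(3, -1)))) = Add(-8, Mul(Rational(1, 7), Mul(I, Rational(1, 3)))) = Add(-8, Mul(Rational(1, 7), Mul(Rational(1, 3), I))) = Add(-8, Mul(Rational(1, 21), I)))
J = Rational(-88, 7) (J = Add(Mul(2, Add(-8, Mul(Rational(1, 21), Add(Pow(-4, 2), Mul(-1, -4), Mul(-1, 1), Mul(-4, 1))))), 2) = Add(Mul(2, Add(-8, Mul(Rational(1, 21), Add(16, 4, -1, -4)))), 2) = Add(Mul(2, Add(-8, Mul(Rational(1, 21), 15))), 2) = Add(Mul(2, Add(-8, Rational(5, 7))), 2) = Add(Mul(2, Rational(-51, 7)), 2) = Add(Rational(-102, 7), 2) = Rational(-88, 7) ≈ -12.571)
Mul(Add(J, 41), Mul(Add(21, 21), Pow(Add(-10, -13), -1))) = Mul(Add(Rational(-88, 7), 41), Mul(Add(21, 21), Pow(Add(-10, -13), -1))) = Mul(Rational(199, 7), Mul(42, Pow(-23, -1))) = Mul(Rational(199, 7), Mul(42, Rational(-1, 23))) = Mul(Rational(199, 7), Rational(-42, 23)) = Rational(-1194, 23)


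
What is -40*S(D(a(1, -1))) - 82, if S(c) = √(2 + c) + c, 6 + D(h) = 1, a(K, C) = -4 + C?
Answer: 118 - 40*I*√3 ≈ 118.0 - 69.282*I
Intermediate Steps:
D(h) = -5 (D(h) = -6 + 1 = -5)
S(c) = c + √(2 + c)
-40*S(D(a(1, -1))) - 82 = -40*(-5 + √(2 - 5)) - 82 = -40*(-5 + √(-3)) - 82 = -40*(-5 + I*√3) - 82 = (200 - 40*I*√3) - 82 = 118 - 40*I*√3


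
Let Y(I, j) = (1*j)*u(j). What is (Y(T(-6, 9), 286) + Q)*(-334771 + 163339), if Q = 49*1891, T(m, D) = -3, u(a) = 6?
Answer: -16178895000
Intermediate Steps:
Y(I, j) = 6*j (Y(I, j) = (1*j)*6 = j*6 = 6*j)
Q = 92659
(Y(T(-6, 9), 286) + Q)*(-334771 + 163339) = (6*286 + 92659)*(-334771 + 163339) = (1716 + 92659)*(-171432) = 94375*(-171432) = -16178895000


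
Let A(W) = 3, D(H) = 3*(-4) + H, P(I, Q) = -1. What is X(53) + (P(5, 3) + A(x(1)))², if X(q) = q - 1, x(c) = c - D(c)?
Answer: 56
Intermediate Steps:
D(H) = -12 + H
x(c) = 12 (x(c) = c - (-12 + c) = c + (12 - c) = 12)
X(q) = -1 + q
X(53) + (P(5, 3) + A(x(1)))² = (-1 + 53) + (-1 + 3)² = 52 + 2² = 52 + 4 = 56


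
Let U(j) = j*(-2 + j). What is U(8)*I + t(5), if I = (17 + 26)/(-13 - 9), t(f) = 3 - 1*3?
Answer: -1032/11 ≈ -93.818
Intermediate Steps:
t(f) = 0 (t(f) = 3 - 3 = 0)
I = -43/22 (I = 43/(-22) = 43*(-1/22) = -43/22 ≈ -1.9545)
U(8)*I + t(5) = (8*(-2 + 8))*(-43/22) + 0 = (8*6)*(-43/22) + 0 = 48*(-43/22) + 0 = -1032/11 + 0 = -1032/11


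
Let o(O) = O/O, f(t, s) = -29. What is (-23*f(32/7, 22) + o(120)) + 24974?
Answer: 25642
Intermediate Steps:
o(O) = 1
(-23*f(32/7, 22) + o(120)) + 24974 = (-23*(-29) + 1) + 24974 = (667 + 1) + 24974 = 668 + 24974 = 25642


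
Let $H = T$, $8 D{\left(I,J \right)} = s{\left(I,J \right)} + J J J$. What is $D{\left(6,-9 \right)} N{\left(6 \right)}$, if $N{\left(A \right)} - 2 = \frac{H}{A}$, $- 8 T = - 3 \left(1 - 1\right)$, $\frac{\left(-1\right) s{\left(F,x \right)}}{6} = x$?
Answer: $- \frac{675}{4} \approx -168.75$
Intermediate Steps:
$s{\left(F,x \right)} = - 6 x$
$D{\left(I,J \right)} = - \frac{3 J}{4} + \frac{J^{3}}{8}$ ($D{\left(I,J \right)} = \frac{- 6 J + J J J}{8} = \frac{- 6 J + J J^{2}}{8} = \frac{- 6 J + J^{3}}{8} = \frac{J^{3} - 6 J}{8} = - \frac{3 J}{4} + \frac{J^{3}}{8}$)
$T = 0$ ($T = - \frac{\left(-3\right) \left(1 - 1\right)}{8} = - \frac{\left(-3\right) 0}{8} = \left(- \frac{1}{8}\right) 0 = 0$)
$H = 0$
$N{\left(A \right)} = 2$ ($N{\left(A \right)} = 2 + \frac{0}{A} = 2 + 0 = 2$)
$D{\left(6,-9 \right)} N{\left(6 \right)} = \frac{1}{8} \left(-9\right) \left(-6 + \left(-9\right)^{2}\right) 2 = \frac{1}{8} \left(-9\right) \left(-6 + 81\right) 2 = \frac{1}{8} \left(-9\right) 75 \cdot 2 = \left(- \frac{675}{8}\right) 2 = - \frac{675}{4}$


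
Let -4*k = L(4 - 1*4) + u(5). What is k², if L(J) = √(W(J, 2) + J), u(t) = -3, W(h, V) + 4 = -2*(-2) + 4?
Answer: 1/16 ≈ 0.062500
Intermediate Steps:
W(h, V) = 4 (W(h, V) = -4 + (-2*(-2) + 4) = -4 + (4 + 4) = -4 + 8 = 4)
L(J) = √(4 + J)
k = ¼ (k = -(√(4 + (4 - 1*4)) - 3)/4 = -(√(4 + (4 - 4)) - 3)/4 = -(√(4 + 0) - 3)/4 = -(√4 - 3)/4 = -(2 - 3)/4 = -¼*(-1) = ¼ ≈ 0.25000)
k² = (¼)² = 1/16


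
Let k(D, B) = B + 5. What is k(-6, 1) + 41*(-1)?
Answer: -35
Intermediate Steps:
k(D, B) = 5 + B
k(-6, 1) + 41*(-1) = (5 + 1) + 41*(-1) = 6 - 41 = -35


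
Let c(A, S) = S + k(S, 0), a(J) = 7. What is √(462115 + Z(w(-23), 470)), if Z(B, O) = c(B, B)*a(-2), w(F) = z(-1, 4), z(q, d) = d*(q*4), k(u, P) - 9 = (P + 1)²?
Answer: √462073 ≈ 679.76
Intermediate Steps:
k(u, P) = 9 + (1 + P)² (k(u, P) = 9 + (P + 1)² = 9 + (1 + P)²)
z(q, d) = 4*d*q (z(q, d) = d*(4*q) = 4*d*q)
w(F) = -16 (w(F) = 4*4*(-1) = -16)
c(A, S) = 10 + S (c(A, S) = S + (9 + (1 + 0)²) = S + (9 + 1²) = S + (9 + 1) = S + 10 = 10 + S)
Z(B, O) = 70 + 7*B (Z(B, O) = (10 + B)*7 = 70 + 7*B)
√(462115 + Z(w(-23), 470)) = √(462115 + (70 + 7*(-16))) = √(462115 + (70 - 112)) = √(462115 - 42) = √462073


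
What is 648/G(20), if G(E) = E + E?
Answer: 81/5 ≈ 16.200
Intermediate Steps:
G(E) = 2*E
648/G(20) = 648/((2*20)) = 648/40 = 648*(1/40) = 81/5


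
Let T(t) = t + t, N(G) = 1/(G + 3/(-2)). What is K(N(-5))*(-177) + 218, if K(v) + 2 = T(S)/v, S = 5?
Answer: 12077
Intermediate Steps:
N(G) = 1/(-3/2 + G) (N(G) = 1/(G + 3*(-1/2)) = 1/(G - 3/2) = 1/(-3/2 + G))
T(t) = 2*t
K(v) = -2 + 10/v (K(v) = -2 + (2*5)/v = -2 + 10/v)
K(N(-5))*(-177) + 218 = (-2 + 10/((2/(-3 + 2*(-5)))))*(-177) + 218 = (-2 + 10/((2/(-3 - 10))))*(-177) + 218 = (-2 + 10/((2/(-13))))*(-177) + 218 = (-2 + 10/((2*(-1/13))))*(-177) + 218 = (-2 + 10/(-2/13))*(-177) + 218 = (-2 + 10*(-13/2))*(-177) + 218 = (-2 - 65)*(-177) + 218 = -67*(-177) + 218 = 11859 + 218 = 12077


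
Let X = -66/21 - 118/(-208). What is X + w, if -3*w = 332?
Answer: -247321/2184 ≈ -113.24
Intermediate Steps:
w = -332/3 (w = -⅓*332 = -332/3 ≈ -110.67)
X = -1875/728 (X = -66*1/21 - 118*(-1/208) = -22/7 + 59/104 = -1875/728 ≈ -2.5756)
X + w = -1875/728 - 332/3 = -247321/2184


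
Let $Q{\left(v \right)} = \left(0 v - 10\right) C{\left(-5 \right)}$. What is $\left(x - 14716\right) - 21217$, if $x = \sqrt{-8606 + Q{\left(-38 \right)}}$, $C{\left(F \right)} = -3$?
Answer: $-35933 + 8 i \sqrt{134} \approx -35933.0 + 92.607 i$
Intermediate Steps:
$Q{\left(v \right)} = 30$ ($Q{\left(v \right)} = \left(0 v - 10\right) \left(-3\right) = \left(0 - 10\right) \left(-3\right) = \left(-10\right) \left(-3\right) = 30$)
$x = 8 i \sqrt{134}$ ($x = \sqrt{-8606 + 30} = \sqrt{-8576} = 8 i \sqrt{134} \approx 92.607 i$)
$\left(x - 14716\right) - 21217 = \left(8 i \sqrt{134} - 14716\right) - 21217 = \left(-14716 + 8 i \sqrt{134}\right) - 21217 = -35933 + 8 i \sqrt{134}$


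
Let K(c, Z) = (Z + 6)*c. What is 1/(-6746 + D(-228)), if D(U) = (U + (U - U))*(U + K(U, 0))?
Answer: 1/357142 ≈ 2.8000e-6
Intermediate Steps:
K(c, Z) = c*(6 + Z) (K(c, Z) = (6 + Z)*c = c*(6 + Z))
D(U) = 7*U² (D(U) = (U + (U - U))*(U + U*(6 + 0)) = (U + 0)*(U + U*6) = U*(U + 6*U) = U*(7*U) = 7*U²)
1/(-6746 + D(-228)) = 1/(-6746 + 7*(-228)²) = 1/(-6746 + 7*51984) = 1/(-6746 + 363888) = 1/357142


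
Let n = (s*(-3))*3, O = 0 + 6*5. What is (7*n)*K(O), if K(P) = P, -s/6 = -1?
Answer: -11340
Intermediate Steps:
s = 6 (s = -6*(-1) = 6)
O = 30 (O = 0 + 30 = 30)
n = -54 (n = (6*(-3))*3 = -18*3 = -54)
(7*n)*K(O) = (7*(-54))*30 = -378*30 = -11340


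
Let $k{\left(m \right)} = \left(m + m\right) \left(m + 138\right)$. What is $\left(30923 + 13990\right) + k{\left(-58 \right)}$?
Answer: $35633$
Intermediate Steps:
$k{\left(m \right)} = 2 m \left(138 + m\right)$
$\left(30923 + 13990\right) + k{\left(-58 \right)} = \left(30923 + 13990\right) + 2 \left(-58\right) \left(138 - 58\right) = 44913 + 2 \left(-58\right) 80 = 44913 - 9280 = 35633$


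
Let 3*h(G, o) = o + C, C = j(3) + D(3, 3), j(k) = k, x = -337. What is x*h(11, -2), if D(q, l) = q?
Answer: -1348/3 ≈ -449.33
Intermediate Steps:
C = 6 (C = 3 + 3 = 6)
h(G, o) = 2 + o/3 (h(G, o) = (o + 6)/3 = (6 + o)/3 = 2 + o/3)
x*h(11, -2) = -337*(2 + (⅓)*(-2)) = -337*(2 - ⅔) = -337*4/3 = -1348/3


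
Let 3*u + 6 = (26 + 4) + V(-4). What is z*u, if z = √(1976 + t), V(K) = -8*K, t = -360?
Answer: 224*√101/3 ≈ 750.39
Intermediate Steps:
z = 4*√101 (z = √(1976 - 360) = √1616 = 4*√101 ≈ 40.200)
u = 56/3 (u = -2 + ((26 + 4) - 8*(-4))/3 = -2 + (30 + 32)/3 = -2 + (⅓)*62 = -2 + 62/3 = 56/3 ≈ 18.667)
z*u = (4*√101)*(56/3) = 224*√101/3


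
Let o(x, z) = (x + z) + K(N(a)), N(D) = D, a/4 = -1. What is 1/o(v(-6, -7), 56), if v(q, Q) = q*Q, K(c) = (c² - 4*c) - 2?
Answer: 1/128 ≈ 0.0078125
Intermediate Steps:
a = -4 (a = 4*(-1) = -4)
K(c) = -2 + c² - 4*c
v(q, Q) = Q*q
o(x, z) = 30 + x + z (o(x, z) = (x + z) + (-2 + (-4)² - 4*(-4)) = (x + z) + (-2 + 16 + 16) = (x + z) + 30 = 30 + x + z)
1/o(v(-6, -7), 56) = 1/(30 - 7*(-6) + 56) = 1/(30 + 42 + 56) = 1/128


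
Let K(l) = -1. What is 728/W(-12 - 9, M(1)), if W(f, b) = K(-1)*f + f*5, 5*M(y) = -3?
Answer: -26/3 ≈ -8.6667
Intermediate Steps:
M(y) = -⅗ (M(y) = (⅕)*(-3) = -⅗)
W(f, b) = 4*f (W(f, b) = -f + f*5 = -f + 5*f = 4*f)
728/W(-12 - 9, M(1)) = 728/((4*(-12 - 9))) = 728/((4*(-21))) = 728/(-84) = 728*(-1/84) = -26/3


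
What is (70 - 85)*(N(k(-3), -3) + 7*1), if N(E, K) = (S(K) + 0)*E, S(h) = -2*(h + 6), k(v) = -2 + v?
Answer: -555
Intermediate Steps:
S(h) = -12 - 2*h (S(h) = -2*(6 + h) = -12 - 2*h)
N(E, K) = E*(-12 - 2*K) (N(E, K) = ((-12 - 2*K) + 0)*E = (-12 - 2*K)*E = E*(-12 - 2*K))
(70 - 85)*(N(k(-3), -3) + 7*1) = (70 - 85)*(-2*(-2 - 3)*(6 - 3) + 7*1) = -15*(-2*(-5)*3 + 7) = -15*(30 + 7) = -15*37 = -555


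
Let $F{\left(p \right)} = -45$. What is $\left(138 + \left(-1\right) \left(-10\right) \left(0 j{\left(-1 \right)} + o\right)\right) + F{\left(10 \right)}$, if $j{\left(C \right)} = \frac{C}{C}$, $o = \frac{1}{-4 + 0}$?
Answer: $\frac{181}{2} \approx 90.5$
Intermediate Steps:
$o = - \frac{1}{4}$ ($o = \frac{1}{-4} = - \frac{1}{4} \approx -0.25$)
$j{\left(C \right)} = 1$
$\left(138 + \left(-1\right) \left(-10\right) \left(0 j{\left(-1 \right)} + o\right)\right) + F{\left(10 \right)} = \left(138 + \left(-1\right) \left(-10\right) \left(0 \cdot 1 - \frac{1}{4}\right)\right) - 45 = \left(138 + 10 \left(0 - \frac{1}{4}\right)\right) - 45 = \left(138 + 10 \left(- \frac{1}{4}\right)\right) - 45 = \left(138 - \frac{5}{2}\right) - 45 = \frac{271}{2} - 45 = \frac{181}{2}$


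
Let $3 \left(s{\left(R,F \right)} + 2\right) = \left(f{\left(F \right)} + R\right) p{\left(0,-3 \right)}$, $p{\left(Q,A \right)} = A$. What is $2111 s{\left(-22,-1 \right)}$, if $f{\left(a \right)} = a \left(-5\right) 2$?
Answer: $21110$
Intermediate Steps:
$f{\left(a \right)} = - 10 a$ ($f{\left(a \right)} = - 5 a 2 = - 10 a$)
$s{\left(R,F \right)} = -2 - R + 10 F$ ($s{\left(R,F \right)} = -2 + \frac{\left(- 10 F + R\right) \left(-3\right)}{3} = -2 + \frac{\left(R - 10 F\right) \left(-3\right)}{3} = -2 + \frac{- 3 R + 30 F}{3} = -2 + \left(- R + 10 F\right) = -2 - R + 10 F$)
$2111 s{\left(-22,-1 \right)} = 2111 \left(-2 - -22 + 10 \left(-1\right)\right) = 2111 \left(-2 + 22 - 10\right) = 2111 \cdot 10 = 21110$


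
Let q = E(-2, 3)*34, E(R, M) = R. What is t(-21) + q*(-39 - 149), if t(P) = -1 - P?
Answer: 12804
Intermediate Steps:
q = -68 (q = -2*34 = -68)
t(-21) + q*(-39 - 149) = (-1 - 1*(-21)) - 68*(-39 - 149) = (-1 + 21) - 68*(-188) = 20 + 12784 = 12804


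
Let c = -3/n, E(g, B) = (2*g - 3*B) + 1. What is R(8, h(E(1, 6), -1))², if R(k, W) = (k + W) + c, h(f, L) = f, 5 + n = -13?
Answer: 1681/36 ≈ 46.694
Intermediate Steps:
n = -18 (n = -5 - 13 = -18)
E(g, B) = 1 - 3*B + 2*g (E(g, B) = (-3*B + 2*g) + 1 = 1 - 3*B + 2*g)
c = ⅙ (c = -3/(-18) = -3*(-1/18) = ⅙ ≈ 0.16667)
R(k, W) = ⅙ + W + k (R(k, W) = (k + W) + ⅙ = (W + k) + ⅙ = ⅙ + W + k)
R(8, h(E(1, 6), -1))² = (⅙ + (1 - 3*6 + 2*1) + 8)² = (⅙ + (1 - 18 + 2) + 8)² = (⅙ - 15 + 8)² = (-41/6)² = 1681/36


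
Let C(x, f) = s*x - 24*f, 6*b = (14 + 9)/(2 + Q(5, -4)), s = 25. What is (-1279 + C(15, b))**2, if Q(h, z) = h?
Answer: 41216400/49 ≈ 8.4115e+5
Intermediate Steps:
b = 23/42 (b = ((14 + 9)/(2 + 5))/6 = (23/7)/6 = (23*(1/7))/6 = (1/6)*(23/7) = 23/42 ≈ 0.54762)
C(x, f) = -24*f + 25*x (C(x, f) = 25*x - 24*f = -24*f + 25*x)
(-1279 + C(15, b))**2 = (-1279 + (-24*23/42 + 25*15))**2 = (-1279 + (-92/7 + 375))**2 = (-1279 + 2533/7)**2 = (-6420/7)**2 = 41216400/49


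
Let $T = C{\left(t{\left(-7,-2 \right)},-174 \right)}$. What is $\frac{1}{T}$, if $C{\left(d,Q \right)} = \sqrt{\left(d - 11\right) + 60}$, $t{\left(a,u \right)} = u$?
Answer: $\frac{\sqrt{47}}{47} \approx 0.14586$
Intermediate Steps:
$C{\left(d,Q \right)} = \sqrt{49 + d}$ ($C{\left(d,Q \right)} = \sqrt{\left(-11 + d\right) + 60} = \sqrt{49 + d}$)
$T = \sqrt{47}$ ($T = \sqrt{49 - 2} = \sqrt{47} \approx 6.8557$)
$\frac{1}{T} = \frac{1}{\sqrt{47}} = \frac{\sqrt{47}}{47}$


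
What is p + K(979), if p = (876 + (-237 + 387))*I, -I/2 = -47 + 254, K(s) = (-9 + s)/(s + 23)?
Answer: -212806279/501 ≈ -4.2476e+5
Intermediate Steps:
K(s) = (-9 + s)/(23 + s)
I = -414 (I = -2*(-47 + 254) = -2*207 = -414)
p = -424764 (p = (876 + (-237 + 387))*(-414) = (876 + 150)*(-414) = 1026*(-414) = -424764)
p + K(979) = -424764 + (-9 + 979)/(23 + 979) = -424764 + 970/1002 = -424764 + (1/1002)*970 = -424764 + 485/501 = -212806279/501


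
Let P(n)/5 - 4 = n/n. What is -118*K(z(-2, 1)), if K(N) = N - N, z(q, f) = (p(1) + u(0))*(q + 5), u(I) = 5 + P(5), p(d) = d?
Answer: 0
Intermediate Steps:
P(n) = 25 (P(n) = 20 + 5*(n/n) = 20 + 5*1 = 20 + 5 = 25)
u(I) = 30 (u(I) = 5 + 25 = 30)
z(q, f) = 155 + 31*q (z(q, f) = (1 + 30)*(q + 5) = 31*(5 + q) = 155 + 31*q)
K(N) = 0
-118*K(z(-2, 1)) = -118*0 = 0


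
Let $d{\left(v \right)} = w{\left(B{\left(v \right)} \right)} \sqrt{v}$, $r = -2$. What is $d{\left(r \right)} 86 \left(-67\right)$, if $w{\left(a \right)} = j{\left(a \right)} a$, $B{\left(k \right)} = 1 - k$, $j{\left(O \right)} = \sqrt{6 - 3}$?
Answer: $- 17286 i \sqrt{6} \approx - 42342.0 i$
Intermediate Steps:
$j{\left(O \right)} = \sqrt{3}$
$w{\left(a \right)} = a \sqrt{3}$ ($w{\left(a \right)} = \sqrt{3} a = a \sqrt{3}$)
$d{\left(v \right)} = \sqrt{3} \sqrt{v} \left(1 - v\right)$ ($d{\left(v \right)} = \left(1 - v\right) \sqrt{3} \sqrt{v} = \sqrt{3} \left(1 - v\right) \sqrt{v} = \sqrt{3} \sqrt{v} \left(1 - v\right)$)
$d{\left(r \right)} 86 \left(-67\right) = \sqrt{3} \sqrt{-2} \left(1 - -2\right) 86 \left(-67\right) = \sqrt{3} i \sqrt{2} \left(1 + 2\right) 86 \left(-67\right) = \sqrt{3} i \sqrt{2} \cdot 3 \cdot 86 \left(-67\right) = 3 i \sqrt{6} \cdot 86 \left(-67\right) = 258 i \sqrt{6} \left(-67\right) = - 17286 i \sqrt{6}$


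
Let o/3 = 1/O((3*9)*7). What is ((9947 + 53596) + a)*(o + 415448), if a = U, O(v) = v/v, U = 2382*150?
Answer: 174839645193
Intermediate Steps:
U = 357300
O(v) = 1
o = 3 (o = 3/1 = 3*1 = 3)
a = 357300
((9947 + 53596) + a)*(o + 415448) = ((9947 + 53596) + 357300)*(3 + 415448) = (63543 + 357300)*415451 = 420843*415451 = 174839645193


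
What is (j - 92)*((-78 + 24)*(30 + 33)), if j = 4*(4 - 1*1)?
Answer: 272160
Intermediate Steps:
j = 12 (j = 4*(4 - 1) = 4*3 = 12)
(j - 92)*((-78 + 24)*(30 + 33)) = (12 - 92)*((-78 + 24)*(30 + 33)) = -(-4320)*63 = -80*(-3402) = 272160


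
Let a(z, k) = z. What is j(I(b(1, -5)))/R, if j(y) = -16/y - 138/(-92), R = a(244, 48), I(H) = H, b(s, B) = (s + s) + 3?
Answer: -17/2440 ≈ -0.0069672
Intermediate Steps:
b(s, B) = 3 + 2*s (b(s, B) = 2*s + 3 = 3 + 2*s)
R = 244
j(y) = 3/2 - 16/y (j(y) = -16/y - 138*(-1/92) = -16/y + 3/2 = 3/2 - 16/y)
j(I(b(1, -5)))/R = (3/2 - 16/(3 + 2*1))/244 = (3/2 - 16/(3 + 2))*(1/244) = (3/2 - 16/5)*(1/244) = -17/10*1/244 = -17/2440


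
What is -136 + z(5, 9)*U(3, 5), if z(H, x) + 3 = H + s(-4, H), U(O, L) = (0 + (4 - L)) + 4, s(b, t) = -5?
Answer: -145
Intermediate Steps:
U(O, L) = 8 - L (U(O, L) = (4 - L) + 4 = 8 - L)
z(H, x) = -8 + H (z(H, x) = -3 + (H - 5) = -3 + (-5 + H) = -8 + H)
-136 + z(5, 9)*U(3, 5) = -136 + (-8 + 5)*(8 - 1*5) = -136 - 3*(8 - 5) = -136 - 3*3 = -136 - 9 = -145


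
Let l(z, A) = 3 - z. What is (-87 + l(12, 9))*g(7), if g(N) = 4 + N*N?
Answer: -5088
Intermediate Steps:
g(N) = 4 + N**2
(-87 + l(12, 9))*g(7) = (-87 + (3 - 1*12))*(4 + 7**2) = (-87 + (3 - 12))*(4 + 49) = (-87 - 9)*53 = -96*53 = -5088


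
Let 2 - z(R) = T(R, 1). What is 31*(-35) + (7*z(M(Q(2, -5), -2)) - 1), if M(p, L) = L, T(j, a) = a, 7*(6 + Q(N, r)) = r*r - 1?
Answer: -1079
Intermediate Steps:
Q(N, r) = -43/7 + r**2/7 (Q(N, r) = -6 + (r*r - 1)/7 = -6 + (r**2 - 1)/7 = -6 + (-1 + r**2)/7 = -6 + (-1/7 + r**2/7) = -43/7 + r**2/7)
z(R) = 1 (z(R) = 2 - 1*1 = 2 - 1 = 1)
31*(-35) + (7*z(M(Q(2, -5), -2)) - 1) = 31*(-35) + (7*1 - 1) = -1085 + (7 - 1) = -1085 + 6 = -1079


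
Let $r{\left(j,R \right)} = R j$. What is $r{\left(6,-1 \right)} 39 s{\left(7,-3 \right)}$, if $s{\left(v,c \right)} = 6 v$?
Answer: $-9828$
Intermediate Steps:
$r{\left(6,-1 \right)} 39 s{\left(7,-3 \right)} = \left(-1\right) 6 \cdot 39 \cdot 6 \cdot 7 = \left(-6\right) 39 \cdot 42 = \left(-234\right) 42 = -9828$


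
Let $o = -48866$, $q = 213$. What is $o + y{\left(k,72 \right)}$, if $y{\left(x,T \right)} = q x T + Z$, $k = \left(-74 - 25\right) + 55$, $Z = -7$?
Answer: $-723657$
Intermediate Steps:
$k = -44$ ($k = -99 + 55 = -44$)
$y{\left(x,T \right)} = -7 + 213 T x$ ($y{\left(x,T \right)} = 213 x T - 7 = 213 T x - 7 = -7 + 213 T x$)
$o + y{\left(k,72 \right)} = -48866 + \left(-7 + 213 \cdot 72 \left(-44\right)\right) = -48866 - 674791 = -723657$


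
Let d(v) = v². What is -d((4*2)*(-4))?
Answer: -1024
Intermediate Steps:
-d((4*2)*(-4)) = -((4*2)*(-4))² = -(8*(-4))² = -1*(-32)² = -1*1024 = -1024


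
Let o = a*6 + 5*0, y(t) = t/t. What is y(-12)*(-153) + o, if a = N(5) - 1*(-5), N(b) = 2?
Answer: -111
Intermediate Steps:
y(t) = 1
a = 7 (a = 2 - 1*(-5) = 2 + 5 = 7)
o = 42 (o = 7*6 + 5*0 = 42 + 0 = 42)
y(-12)*(-153) + o = 1*(-153) + 42 = -153 + 42 = -111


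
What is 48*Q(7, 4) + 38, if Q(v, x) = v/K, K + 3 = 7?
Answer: 122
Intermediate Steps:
K = 4 (K = -3 + 7 = 4)
Q(v, x) = v/4
48*Q(7, 4) + 38 = 48*((¼)*7) + 38 = 48*(7/4) + 38 = 84 + 38 = 122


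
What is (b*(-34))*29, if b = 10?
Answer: -9860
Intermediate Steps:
(b*(-34))*29 = (10*(-34))*29 = -340*29 = -9860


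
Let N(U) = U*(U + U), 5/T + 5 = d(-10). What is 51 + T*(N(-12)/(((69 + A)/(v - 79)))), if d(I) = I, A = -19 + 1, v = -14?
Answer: 3843/17 ≈ 226.06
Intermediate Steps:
A = -18
T = -⅓ (T = 5/(-5 - 10) = 5/(-15) = 5*(-1/15) = -⅓ ≈ -0.33333)
N(U) = 2*U² (N(U) = U*(2*U) = 2*U²)
51 + T*(N(-12)/(((69 + A)/(v - 79)))) = 51 - 2*(-12)²/(3*((69 - 18)/(-14 - 79))) = 51 - 2*144/(3*(51/(-93))) = 51 - 96/(51*(-1/93)) = 51 - 96/(-17/31) = 51 - 96*(-31)/17 = 51 - ⅓*(-8928/17) = 51 + 2976/17 = 3843/17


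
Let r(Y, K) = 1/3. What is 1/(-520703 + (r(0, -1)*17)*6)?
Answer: -1/520669 ≈ -1.9206e-6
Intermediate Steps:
r(Y, K) = ⅓
1/(-520703 + (r(0, -1)*17)*6) = 1/(-520703 + ((⅓)*17)*6) = 1/(-520703 + (17/3)*6) = 1/(-520703 + 34) = 1/(-520669) = -1/520669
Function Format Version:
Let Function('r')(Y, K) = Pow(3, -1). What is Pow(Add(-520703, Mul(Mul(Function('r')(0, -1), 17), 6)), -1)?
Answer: Rational(-1, 520669) ≈ -1.9206e-6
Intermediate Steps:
Function('r')(Y, K) = Rational(1, 3)
Pow(Add(-520703, Mul(Mul(Function('r')(0, -1), 17), 6)), -1) = Pow(Add(-520703, Mul(Mul(Rational(1, 3), 17), 6)), -1) = Pow(Add(-520703, Mul(Rational(17, 3), 6)), -1) = Pow(Add(-520703, 34), -1) = Pow(-520669, -1) = Rational(-1, 520669)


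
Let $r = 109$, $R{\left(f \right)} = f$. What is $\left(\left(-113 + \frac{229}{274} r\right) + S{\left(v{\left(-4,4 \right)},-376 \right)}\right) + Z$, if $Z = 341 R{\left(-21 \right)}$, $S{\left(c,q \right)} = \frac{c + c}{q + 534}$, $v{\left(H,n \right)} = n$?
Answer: $- \frac{155479989}{21646} \approx -7182.9$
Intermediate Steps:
$S{\left(c,q \right)} = \frac{2 c}{534 + q}$
$Z = -7161$ ($Z = 341 \left(-21\right) = -7161$)
$\left(\left(-113 + \frac{229}{274} r\right) + S{\left(v{\left(-4,4 \right)},-376 \right)}\right) + Z = \left(\left(-113 + \frac{229}{274} \cdot 109\right) + 2 \cdot 4 \frac{1}{534 - 376}\right) - 7161 = \left(\left(-113 + 229 \cdot \frac{1}{274} \cdot 109\right) + 2 \cdot 4 \cdot \frac{1}{158}\right) - 7161 = \left(\left(-113 + \frac{229}{274} \cdot 109\right) + 2 \cdot 4 \cdot \frac{1}{158}\right) - 7161 = \left(\left(-113 + \frac{24961}{274}\right) + \frac{4}{79}\right) - 7161 = \left(- \frac{6001}{274} + \frac{4}{79}\right) - 7161 = - \frac{472983}{21646} - 7161 = - \frac{155479989}{21646}$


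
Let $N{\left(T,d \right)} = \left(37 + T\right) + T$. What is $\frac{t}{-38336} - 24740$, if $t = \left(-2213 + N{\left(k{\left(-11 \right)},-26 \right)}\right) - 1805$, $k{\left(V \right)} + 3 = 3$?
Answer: $- \frac{948428659}{38336} \approx -24740.0$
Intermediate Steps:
$k{\left(V \right)} = 0$ ($k{\left(V \right)} = -3 + 3 = 0$)
$N{\left(T,d \right)} = 37 + 2 T$
$t = -3981$ ($t = \left(-2213 + \left(37 + 2 \cdot 0\right)\right) - 1805 = \left(-2213 + \left(37 + 0\right)\right) - 1805 = \left(-2213 + 37\right) - 1805 = -2176 - 1805 = -3981$)
$\frac{t}{-38336} - 24740 = - \frac{3981}{-38336} - 24740 = \left(-3981\right) \left(- \frac{1}{38336}\right) - 24740 = \frac{3981}{38336} - 24740 = - \frac{948428659}{38336}$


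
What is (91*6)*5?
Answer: 2730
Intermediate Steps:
(91*6)*5 = 546*5 = 2730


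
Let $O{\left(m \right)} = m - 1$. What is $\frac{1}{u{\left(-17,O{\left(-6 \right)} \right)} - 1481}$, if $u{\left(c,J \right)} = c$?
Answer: $- \frac{1}{1498} \approx -0.00066756$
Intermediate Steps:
$O{\left(m \right)} = -1 + m$ ($O{\left(m \right)} = m - 1 = -1 + m$)
$\frac{1}{u{\left(-17,O{\left(-6 \right)} \right)} - 1481} = \frac{1}{-17 - 1481} = \frac{1}{-1498} = - \frac{1}{1498}$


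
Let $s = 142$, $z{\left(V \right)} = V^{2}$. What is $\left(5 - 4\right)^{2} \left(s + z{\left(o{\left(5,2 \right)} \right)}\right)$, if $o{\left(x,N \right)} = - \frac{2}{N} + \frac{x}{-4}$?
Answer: $\frac{2353}{16} \approx 147.06$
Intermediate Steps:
$o{\left(x,N \right)} = - \frac{2}{N} - \frac{x}{4}$ ($o{\left(x,N \right)} = - \frac{2}{N} + x \left(- \frac{1}{4}\right) = - \frac{2}{N} - \frac{x}{4}$)
$\left(5 - 4\right)^{2} \left(s + z{\left(o{\left(5,2 \right)} \right)}\right) = \left(5 - 4\right)^{2} \left(142 + \left(- \frac{2}{2} - \frac{5}{4}\right)^{2}\right) = 1^{2} \left(142 + \left(\left(-2\right) \frac{1}{2} - \frac{5}{4}\right)^{2}\right) = 1 \left(142 + \left(-1 - \frac{5}{4}\right)^{2}\right) = 1 \left(142 + \left(- \frac{9}{4}\right)^{2}\right) = 1 \left(142 + \frac{81}{16}\right) = 1 \cdot \frac{2353}{16} = \frac{2353}{16}$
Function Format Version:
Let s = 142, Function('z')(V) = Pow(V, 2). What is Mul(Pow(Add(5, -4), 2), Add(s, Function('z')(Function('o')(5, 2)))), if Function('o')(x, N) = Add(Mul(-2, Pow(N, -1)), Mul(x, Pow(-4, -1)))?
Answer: Rational(2353, 16) ≈ 147.06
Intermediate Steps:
Function('o')(x, N) = Add(Mul(-2, Pow(N, -1)), Mul(Rational(-1, 4), x)) (Function('o')(x, N) = Add(Mul(-2, Pow(N, -1)), Mul(x, Rational(-1, 4))) = Add(Mul(-2, Pow(N, -1)), Mul(Rational(-1, 4), x)))
Mul(Pow(Add(5, -4), 2), Add(s, Function('z')(Function('o')(5, 2)))) = Mul(Pow(Add(5, -4), 2), Add(142, Pow(Add(Mul(-2, Pow(2, -1)), Mul(Rational(-1, 4), 5)), 2))) = Mul(Pow(1, 2), Add(142, Pow(Add(Mul(-2, Rational(1, 2)), Rational(-5, 4)), 2))) = Mul(1, Add(142, Pow(Add(-1, Rational(-5, 4)), 2))) = Mul(1, Add(142, Pow(Rational(-9, 4), 2))) = Mul(1, Add(142, Rational(81, 16))) = Mul(1, Rational(2353, 16)) = Rational(2353, 16)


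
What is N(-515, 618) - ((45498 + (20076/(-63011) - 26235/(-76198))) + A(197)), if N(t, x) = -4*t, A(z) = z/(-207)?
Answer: -43170875139714641/993871620846 ≈ -43437.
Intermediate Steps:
A(z) = -z/207 (A(z) = z*(-1/207) = -z/207)
N(-515, 618) - ((45498 + (20076/(-63011) - 26235/(-76198))) + A(197)) = -4*(-515) - ((45498 + (20076/(-63011) - 26235/(-76198))) - 1/207*197) = 2060 - ((45498 + (20076*(-1/63011) - 26235*(-1/76198))) - 197/207) = 2060 - ((45498 + (-20076/63011 + 26235/76198)) - 197/207) = 2060 - ((45498 + 123342537/4801312178) - 197/207) = 2060 - (218450224817181/4801312178 - 197/207) = 2060 - 1*45218250678657401/993871620846 = 2060 - 45218250678657401/993871620846 = -43170875139714641/993871620846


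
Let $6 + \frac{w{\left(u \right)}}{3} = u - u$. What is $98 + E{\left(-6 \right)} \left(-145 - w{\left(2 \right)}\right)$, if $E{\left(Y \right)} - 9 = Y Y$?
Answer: $-5617$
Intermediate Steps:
$w{\left(u \right)} = -18$ ($w{\left(u \right)} = -18 + 3 \left(u - u\right) = -18 + 3 \cdot 0 = -18 + 0 = -18$)
$E{\left(Y \right)} = 9 + Y^{2}$ ($E{\left(Y \right)} = 9 + Y Y = 9 + Y^{2}$)
$98 + E{\left(-6 \right)} \left(-145 - w{\left(2 \right)}\right) = 98 + \left(9 + \left(-6\right)^{2}\right) \left(-145 - -18\right) = 98 + \left(9 + 36\right) \left(-145 + 18\right) = 98 + 45 \left(-127\right) = 98 - 5715 = -5617$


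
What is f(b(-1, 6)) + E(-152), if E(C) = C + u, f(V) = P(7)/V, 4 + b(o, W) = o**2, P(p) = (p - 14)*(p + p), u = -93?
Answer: -637/3 ≈ -212.33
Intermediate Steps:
P(p) = 2*p*(-14 + p) (P(p) = (-14 + p)*(2*p) = 2*p*(-14 + p))
b(o, W) = -4 + o**2
f(V) = -98/V (f(V) = (2*7*(-14 + 7))/V = (2*7*(-7))/V = -98/V)
E(C) = -93 + C (E(C) = C - 93 = -93 + C)
f(b(-1, 6)) + E(-152) = -98/(-4 + (-1)**2) + (-93 - 152) = -98/(-4 + 1) - 245 = -98/(-3) - 245 = -98*(-1/3) - 245 = 98/3 - 245 = -637/3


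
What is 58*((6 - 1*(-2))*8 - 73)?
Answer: -522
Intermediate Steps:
58*((6 - 1*(-2))*8 - 73) = 58*((6 + 2)*8 - 73) = 58*(8*8 - 73) = 58*(64 - 73) = 58*(-9) = -522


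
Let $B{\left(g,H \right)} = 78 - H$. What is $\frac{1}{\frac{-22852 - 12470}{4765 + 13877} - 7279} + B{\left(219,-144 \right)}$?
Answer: $\frac{5022023173}{22621740} \approx 222.0$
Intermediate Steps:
$\frac{1}{\frac{-22852 - 12470}{4765 + 13877} - 7279} + B{\left(219,-144 \right)} = \frac{1}{\frac{-22852 - 12470}{4765 + 13877} - 7279} + \left(78 - -144\right) = \frac{1}{- \frac{35322}{18642} - 7279} + \left(78 + 144\right) = \frac{1}{\left(-35322\right) \frac{1}{18642} - 7279} + 222 = \frac{1}{- \frac{5887}{3107} - 7279} + 222 = \frac{1}{- \frac{22621740}{3107}} + 222 = - \frac{3107}{22621740} + 222 = \frac{5022023173}{22621740}$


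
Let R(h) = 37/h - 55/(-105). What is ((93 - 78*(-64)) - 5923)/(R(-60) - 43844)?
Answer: 117320/6138173 ≈ 0.019113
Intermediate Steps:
R(h) = 11/21 + 37/h (R(h) = 37/h - 55*(-1/105) = 37/h + 11/21 = 11/21 + 37/h)
((93 - 78*(-64)) - 5923)/(R(-60) - 43844) = ((93 - 78*(-64)) - 5923)/((11/21 + 37/(-60)) - 43844) = ((93 + 4992) - 5923)/((11/21 + 37*(-1/60)) - 43844) = (5085 - 5923)/((11/21 - 37/60) - 43844) = -838/(-13/140 - 43844) = -838/(-6138173/140) = -838*(-140/6138173) = 117320/6138173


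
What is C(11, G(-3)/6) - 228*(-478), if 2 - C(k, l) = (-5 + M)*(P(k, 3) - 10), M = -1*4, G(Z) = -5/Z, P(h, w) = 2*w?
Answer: 108950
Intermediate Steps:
M = -4
C(k, l) = -34 (C(k, l) = 2 - (-5 - 4)*(2*3 - 10) = 2 - (-9)*(6 - 10) = 2 - (-9)*(-4) = 2 - 1*36 = 2 - 36 = -34)
C(11, G(-3)/6) - 228*(-478) = -34 - 228*(-478) = -34 + 108984 = 108950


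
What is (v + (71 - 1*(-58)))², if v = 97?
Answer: 51076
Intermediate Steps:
(v + (71 - 1*(-58)))² = (97 + (71 - 1*(-58)))² = (97 + (71 + 58))² = (97 + 129)² = 226² = 51076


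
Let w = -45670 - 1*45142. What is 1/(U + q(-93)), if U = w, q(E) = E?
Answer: -1/90905 ≈ -1.1000e-5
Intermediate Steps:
w = -90812 (w = -45670 - 45142 = -90812)
U = -90812
1/(U + q(-93)) = 1/(-90812 - 93) = 1/(-90905) = -1/90905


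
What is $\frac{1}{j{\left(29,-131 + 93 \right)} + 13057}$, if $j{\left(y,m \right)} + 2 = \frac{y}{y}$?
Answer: $\frac{1}{13056} \approx 7.6593 \cdot 10^{-5}$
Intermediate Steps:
$j{\left(y,m \right)} = -1$ ($j{\left(y,m \right)} = -2 + \frac{y}{y} = -2 + 1 = -1$)
$\frac{1}{j{\left(29,-131 + 93 \right)} + 13057} = \frac{1}{-1 + 13057} = \frac{1}{13056}$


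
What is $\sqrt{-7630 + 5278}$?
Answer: $28 i \sqrt{3} \approx 48.497 i$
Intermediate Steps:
$\sqrt{-7630 + 5278} = \sqrt{-2352} = 28 i \sqrt{3}$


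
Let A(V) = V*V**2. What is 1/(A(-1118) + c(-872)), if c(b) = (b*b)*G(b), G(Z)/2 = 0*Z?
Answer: -1/1397415032 ≈ -7.1561e-10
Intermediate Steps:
G(Z) = 0 (G(Z) = 2*(0*Z) = 2*0 = 0)
c(b) = 0 (c(b) = (b*b)*0 = b**2*0 = 0)
A(V) = V**3
1/(A(-1118) + c(-872)) = 1/((-1118)**3 + 0) = 1/(-1397415032 + 0) = 1/(-1397415032) = -1/1397415032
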